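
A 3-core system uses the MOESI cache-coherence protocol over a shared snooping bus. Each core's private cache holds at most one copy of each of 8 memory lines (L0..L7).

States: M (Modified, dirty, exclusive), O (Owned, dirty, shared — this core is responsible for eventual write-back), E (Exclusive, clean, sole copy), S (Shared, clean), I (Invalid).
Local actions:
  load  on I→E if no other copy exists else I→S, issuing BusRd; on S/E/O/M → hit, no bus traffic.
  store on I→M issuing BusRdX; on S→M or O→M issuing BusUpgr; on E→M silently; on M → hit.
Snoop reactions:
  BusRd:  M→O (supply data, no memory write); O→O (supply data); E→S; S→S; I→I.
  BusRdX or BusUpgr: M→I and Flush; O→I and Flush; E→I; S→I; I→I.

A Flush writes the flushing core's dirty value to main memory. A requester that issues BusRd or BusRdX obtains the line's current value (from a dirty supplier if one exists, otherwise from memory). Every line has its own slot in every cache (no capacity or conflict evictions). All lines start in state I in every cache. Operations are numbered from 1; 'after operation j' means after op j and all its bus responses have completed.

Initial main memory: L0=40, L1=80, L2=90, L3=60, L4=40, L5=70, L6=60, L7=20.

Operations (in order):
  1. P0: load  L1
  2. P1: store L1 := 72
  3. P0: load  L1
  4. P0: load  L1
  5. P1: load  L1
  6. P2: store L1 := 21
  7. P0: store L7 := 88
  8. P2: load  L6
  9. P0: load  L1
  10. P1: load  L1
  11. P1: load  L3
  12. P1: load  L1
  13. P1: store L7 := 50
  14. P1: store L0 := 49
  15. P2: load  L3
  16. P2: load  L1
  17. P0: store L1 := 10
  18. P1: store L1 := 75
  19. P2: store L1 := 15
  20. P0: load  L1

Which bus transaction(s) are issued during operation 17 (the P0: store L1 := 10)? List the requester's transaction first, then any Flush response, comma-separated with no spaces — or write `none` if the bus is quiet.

bus = BusUpgr,Flush

step 1: P0: load  L1  ⟶  EII  (L1)  txn=BusRd  M[L1]=80
step 2: P1: store L1 := 72  ⟶  IMI  (L1)  txn=BusRdX  M[L1]=80
step 3: P0: load  L1  ⟶  SOI  (L1)  txn=BusRd  M[L1]=80
step 4: P0: load  L1  ⟶  SOI  (L1)  txn=∅  M[L1]=80
step 5: P1: load  L1  ⟶  SOI  (L1)  txn=∅  M[L1]=80
step 6: P2: store L1 := 21  ⟶  IIM  (L1)  txn=BusRdX+Flush  M[L1]=72
step 7: P0: store L7 := 88  ⟶  MII  (L7)  txn=BusRdX  M[L7]=20
step 8: P2: load  L6  ⟶  IIE  (L6)  txn=BusRd  M[L6]=60
step 9: P0: load  L1  ⟶  SIO  (L1)  txn=BusRd  M[L1]=72
step 10: P1: load  L1  ⟶  SSO  (L1)  txn=BusRd  M[L1]=72
step 11: P1: load  L3  ⟶  IEI  (L3)  txn=BusRd  M[L3]=60
step 12: P1: load  L1  ⟶  SSO  (L1)  txn=∅  M[L1]=72
step 13: P1: store L7 := 50  ⟶  IMI  (L7)  txn=BusRdX+Flush  M[L7]=88
step 14: P1: store L0 := 49  ⟶  IMI  (L0)  txn=BusRdX  M[L0]=40
step 15: P2: load  L3  ⟶  ISS  (L3)  txn=BusRd  M[L3]=60
step 16: P2: load  L1  ⟶  SSO  (L1)  txn=∅  M[L1]=72
step 17: P0: store L1 := 10  ⟶  MII  (L1)  txn=BusUpgr+Flush  M[L1]=21
step 18: P1: store L1 := 75  ⟶  IMI  (L1)  txn=BusRdX+Flush  M[L1]=10
step 19: P2: store L1 := 15  ⟶  IIM  (L1)  txn=BusRdX+Flush  M[L1]=75
step 20: P0: load  L1  ⟶  SIO  (L1)  txn=BusRd  M[L1]=75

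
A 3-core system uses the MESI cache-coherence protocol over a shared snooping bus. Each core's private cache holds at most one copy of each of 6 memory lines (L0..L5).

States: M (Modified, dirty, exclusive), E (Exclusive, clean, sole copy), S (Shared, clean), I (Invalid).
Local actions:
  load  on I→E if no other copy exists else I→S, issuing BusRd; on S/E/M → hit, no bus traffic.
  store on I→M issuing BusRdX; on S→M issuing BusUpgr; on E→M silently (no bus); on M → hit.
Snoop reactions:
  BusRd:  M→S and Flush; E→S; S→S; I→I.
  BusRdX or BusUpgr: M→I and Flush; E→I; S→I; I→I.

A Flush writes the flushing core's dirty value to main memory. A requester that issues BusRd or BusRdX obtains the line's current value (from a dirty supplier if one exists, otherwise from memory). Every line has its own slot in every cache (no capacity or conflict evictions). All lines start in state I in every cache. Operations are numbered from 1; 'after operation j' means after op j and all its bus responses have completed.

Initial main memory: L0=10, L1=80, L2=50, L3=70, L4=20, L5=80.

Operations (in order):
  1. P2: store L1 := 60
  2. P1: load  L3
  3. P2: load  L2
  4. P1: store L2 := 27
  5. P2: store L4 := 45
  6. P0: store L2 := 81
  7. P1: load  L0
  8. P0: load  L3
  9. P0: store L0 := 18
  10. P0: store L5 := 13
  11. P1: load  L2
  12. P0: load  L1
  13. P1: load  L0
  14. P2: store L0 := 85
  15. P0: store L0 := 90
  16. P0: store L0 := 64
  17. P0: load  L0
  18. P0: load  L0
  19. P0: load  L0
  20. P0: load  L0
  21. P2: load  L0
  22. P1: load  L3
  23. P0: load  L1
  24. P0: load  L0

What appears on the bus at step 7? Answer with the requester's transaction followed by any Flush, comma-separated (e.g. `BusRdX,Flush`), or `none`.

bus = BusRd

step 1: P2: store L1 := 60  ⟶  IIM  (L1)  txn=BusRdX  M[L1]=80
step 2: P1: load  L3  ⟶  IEI  (L3)  txn=BusRd  M[L3]=70
step 3: P2: load  L2  ⟶  IIE  (L2)  txn=BusRd  M[L2]=50
step 4: P1: store L2 := 27  ⟶  IMI  (L2)  txn=BusRdX  M[L2]=50
step 5: P2: store L4 := 45  ⟶  IIM  (L4)  txn=BusRdX  M[L4]=20
step 6: P0: store L2 := 81  ⟶  MII  (L2)  txn=BusRdX+Flush  M[L2]=27
step 7: P1: load  L0  ⟶  IEI  (L0)  txn=BusRd  M[L0]=10
step 8: P0: load  L3  ⟶  SSI  (L3)  txn=BusRd  M[L3]=70
step 9: P0: store L0 := 18  ⟶  MII  (L0)  txn=BusRdX  M[L0]=10
step 10: P0: store L5 := 13  ⟶  MII  (L5)  txn=BusRdX  M[L5]=80
step 11: P1: load  L2  ⟶  SSI  (L2)  txn=BusRd+Flush  M[L2]=81
step 12: P0: load  L1  ⟶  SIS  (L1)  txn=BusRd+Flush  M[L1]=60
step 13: P1: load  L0  ⟶  SSI  (L0)  txn=BusRd+Flush  M[L0]=18
step 14: P2: store L0 := 85  ⟶  IIM  (L0)  txn=BusRdX  M[L0]=18
step 15: P0: store L0 := 90  ⟶  MII  (L0)  txn=BusRdX+Flush  M[L0]=85
step 16: P0: store L0 := 64  ⟶  MII  (L0)  txn=∅  M[L0]=85
step 17: P0: load  L0  ⟶  MII  (L0)  txn=∅  M[L0]=85
step 18: P0: load  L0  ⟶  MII  (L0)  txn=∅  M[L0]=85
step 19: P0: load  L0  ⟶  MII  (L0)  txn=∅  M[L0]=85
step 20: P0: load  L0  ⟶  MII  (L0)  txn=∅  M[L0]=85
step 21: P2: load  L0  ⟶  SIS  (L0)  txn=BusRd+Flush  M[L0]=64
step 22: P1: load  L3  ⟶  SSI  (L3)  txn=∅  M[L3]=70
step 23: P0: load  L1  ⟶  SIS  (L1)  txn=∅  M[L1]=60
step 24: P0: load  L0  ⟶  SIS  (L0)  txn=∅  M[L0]=64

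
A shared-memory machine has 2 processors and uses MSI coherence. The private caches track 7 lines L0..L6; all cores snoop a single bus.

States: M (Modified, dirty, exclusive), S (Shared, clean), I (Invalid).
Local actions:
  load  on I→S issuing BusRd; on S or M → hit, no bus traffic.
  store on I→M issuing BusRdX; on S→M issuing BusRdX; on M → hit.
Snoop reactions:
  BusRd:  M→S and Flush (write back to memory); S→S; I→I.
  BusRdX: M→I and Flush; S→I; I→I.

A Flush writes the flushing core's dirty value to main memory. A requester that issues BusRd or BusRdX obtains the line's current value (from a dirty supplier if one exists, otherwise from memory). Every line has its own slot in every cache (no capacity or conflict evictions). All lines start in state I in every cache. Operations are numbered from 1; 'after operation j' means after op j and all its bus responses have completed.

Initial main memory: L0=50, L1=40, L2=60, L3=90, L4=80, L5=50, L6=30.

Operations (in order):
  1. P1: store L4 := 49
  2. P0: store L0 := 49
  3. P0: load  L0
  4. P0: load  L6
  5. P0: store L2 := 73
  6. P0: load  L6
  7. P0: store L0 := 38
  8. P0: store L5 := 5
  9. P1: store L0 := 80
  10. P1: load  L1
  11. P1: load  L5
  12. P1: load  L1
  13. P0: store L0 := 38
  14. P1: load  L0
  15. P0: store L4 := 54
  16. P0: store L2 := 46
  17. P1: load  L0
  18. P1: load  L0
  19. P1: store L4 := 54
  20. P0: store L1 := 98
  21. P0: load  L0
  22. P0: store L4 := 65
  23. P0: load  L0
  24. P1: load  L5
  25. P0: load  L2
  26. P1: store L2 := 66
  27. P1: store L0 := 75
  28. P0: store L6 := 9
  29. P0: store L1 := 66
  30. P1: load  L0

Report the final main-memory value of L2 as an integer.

memory[L2] = 46

1. P1: store L4 := 49  bus=[BusRdX]  L4: P0=I P1=M  mem[L4]=80
2. P0: store L0 := 49  bus=[BusRdX]  L0: P0=M P1=I  mem[L0]=50
3. P0: load  L0  bus=[-]  L0: P0=M P1=I  mem[L0]=50
4. P0: load  L6  bus=[BusRd]  L6: P0=S P1=I  mem[L6]=30
5. P0: store L2 := 73  bus=[BusRdX]  L2: P0=M P1=I  mem[L2]=60
6. P0: load  L6  bus=[-]  L6: P0=S P1=I  mem[L6]=30
7. P0: store L0 := 38  bus=[-]  L0: P0=M P1=I  mem[L0]=50
8. P0: store L5 := 5  bus=[BusRdX]  L5: P0=M P1=I  mem[L5]=50
9. P1: store L0 := 80  bus=[BusRdX,Flush]  L0: P0=I P1=M  mem[L0]=38
10. P1: load  L1  bus=[BusRd]  L1: P0=I P1=S  mem[L1]=40
11. P1: load  L5  bus=[BusRd,Flush]  L5: P0=S P1=S  mem[L5]=5
12. P1: load  L1  bus=[-]  L1: P0=I P1=S  mem[L1]=40
13. P0: store L0 := 38  bus=[BusRdX,Flush]  L0: P0=M P1=I  mem[L0]=80
14. P1: load  L0  bus=[BusRd,Flush]  L0: P0=S P1=S  mem[L0]=38
15. P0: store L4 := 54  bus=[BusRdX,Flush]  L4: P0=M P1=I  mem[L4]=49
16. P0: store L2 := 46  bus=[-]  L2: P0=M P1=I  mem[L2]=60
17. P1: load  L0  bus=[-]  L0: P0=S P1=S  mem[L0]=38
18. P1: load  L0  bus=[-]  L0: P0=S P1=S  mem[L0]=38
19. P1: store L4 := 54  bus=[BusRdX,Flush]  L4: P0=I P1=M  mem[L4]=54
20. P0: store L1 := 98  bus=[BusRdX]  L1: P0=M P1=I  mem[L1]=40
21. P0: load  L0  bus=[-]  L0: P0=S P1=S  mem[L0]=38
22. P0: store L4 := 65  bus=[BusRdX,Flush]  L4: P0=M P1=I  mem[L4]=54
23. P0: load  L0  bus=[-]  L0: P0=S P1=S  mem[L0]=38
24. P1: load  L5  bus=[-]  L5: P0=S P1=S  mem[L5]=5
25. P0: load  L2  bus=[-]  L2: P0=M P1=I  mem[L2]=60
26. P1: store L2 := 66  bus=[BusRdX,Flush]  L2: P0=I P1=M  mem[L2]=46
27. P1: store L0 := 75  bus=[BusRdX]  L0: P0=I P1=M  mem[L0]=38
28. P0: store L6 := 9  bus=[BusRdX]  L6: P0=M P1=I  mem[L6]=30
29. P0: store L1 := 66  bus=[-]  L1: P0=M P1=I  mem[L1]=40
30. P1: load  L0  bus=[-]  L0: P0=I P1=M  mem[L0]=38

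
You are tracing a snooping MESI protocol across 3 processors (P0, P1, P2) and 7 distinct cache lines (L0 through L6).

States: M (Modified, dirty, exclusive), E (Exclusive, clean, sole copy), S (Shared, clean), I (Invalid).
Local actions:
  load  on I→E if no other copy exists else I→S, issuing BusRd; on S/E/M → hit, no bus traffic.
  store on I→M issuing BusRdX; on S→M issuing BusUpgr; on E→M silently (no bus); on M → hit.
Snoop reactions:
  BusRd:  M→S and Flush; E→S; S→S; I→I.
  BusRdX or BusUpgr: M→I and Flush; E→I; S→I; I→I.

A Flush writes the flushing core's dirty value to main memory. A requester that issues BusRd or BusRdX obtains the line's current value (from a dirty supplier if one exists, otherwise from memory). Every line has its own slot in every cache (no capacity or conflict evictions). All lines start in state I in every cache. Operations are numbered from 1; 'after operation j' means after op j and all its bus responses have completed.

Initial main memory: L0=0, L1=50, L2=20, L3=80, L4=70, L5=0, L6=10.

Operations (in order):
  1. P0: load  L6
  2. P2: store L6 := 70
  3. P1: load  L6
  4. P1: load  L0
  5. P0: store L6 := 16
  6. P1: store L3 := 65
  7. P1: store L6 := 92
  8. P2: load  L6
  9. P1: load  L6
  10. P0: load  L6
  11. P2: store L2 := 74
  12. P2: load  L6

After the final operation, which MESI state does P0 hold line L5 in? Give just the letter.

1. P0: load  L6  bus=[BusRd]  L6: P0=E P1=I P2=I  mem[L6]=10
2. P2: store L6 := 70  bus=[BusRdX]  L6: P0=I P1=I P2=M  mem[L6]=10
3. P1: load  L6  bus=[BusRd,Flush]  L6: P0=I P1=S P2=S  mem[L6]=70
4. P1: load  L0  bus=[BusRd]  L0: P0=I P1=E P2=I  mem[L0]=0
5. P0: store L6 := 16  bus=[BusRdX]  L6: P0=M P1=I P2=I  mem[L6]=70
6. P1: store L3 := 65  bus=[BusRdX]  L3: P0=I P1=M P2=I  mem[L3]=80
7. P1: store L6 := 92  bus=[BusRdX,Flush]  L6: P0=I P1=M P2=I  mem[L6]=16
8. P2: load  L6  bus=[BusRd,Flush]  L6: P0=I P1=S P2=S  mem[L6]=92
9. P1: load  L6  bus=[-]  L6: P0=I P1=S P2=S  mem[L6]=92
10. P0: load  L6  bus=[BusRd]  L6: P0=S P1=S P2=S  mem[L6]=92
11. P2: store L2 := 74  bus=[BusRdX]  L2: P0=I P1=I P2=M  mem[L2]=20
12. P2: load  L6  bus=[-]  L6: P0=S P1=S P2=S  mem[L6]=92

state = I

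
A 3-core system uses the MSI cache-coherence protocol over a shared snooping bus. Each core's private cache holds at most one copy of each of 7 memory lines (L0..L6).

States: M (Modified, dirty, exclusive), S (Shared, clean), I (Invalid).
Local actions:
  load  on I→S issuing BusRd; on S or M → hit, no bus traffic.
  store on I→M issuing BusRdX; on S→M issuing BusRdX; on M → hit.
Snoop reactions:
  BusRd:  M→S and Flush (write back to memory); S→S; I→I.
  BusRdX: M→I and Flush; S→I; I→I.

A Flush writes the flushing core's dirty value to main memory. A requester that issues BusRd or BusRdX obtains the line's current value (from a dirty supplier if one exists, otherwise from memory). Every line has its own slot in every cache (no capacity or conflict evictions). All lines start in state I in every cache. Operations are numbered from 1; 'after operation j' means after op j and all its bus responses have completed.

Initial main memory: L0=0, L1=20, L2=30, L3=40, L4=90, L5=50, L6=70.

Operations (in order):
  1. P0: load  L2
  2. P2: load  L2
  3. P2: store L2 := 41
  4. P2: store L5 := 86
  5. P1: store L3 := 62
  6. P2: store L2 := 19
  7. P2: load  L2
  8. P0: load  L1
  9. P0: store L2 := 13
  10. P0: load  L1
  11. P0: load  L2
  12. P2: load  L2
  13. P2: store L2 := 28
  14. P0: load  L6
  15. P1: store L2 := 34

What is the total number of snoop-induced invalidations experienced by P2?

invalidations = 2

step 1: P0: load  L2  ⟶  SII  (L2)  txn=BusRd  M[L2]=30
step 2: P2: load  L2  ⟶  SIS  (L2)  txn=BusRd  M[L2]=30
step 3: P2: store L2 := 41  ⟶  IIM  (L2)  txn=BusRdX  M[L2]=30
step 4: P2: store L5 := 86  ⟶  IIM  (L5)  txn=BusRdX  M[L5]=50
step 5: P1: store L3 := 62  ⟶  IMI  (L3)  txn=BusRdX  M[L3]=40
step 6: P2: store L2 := 19  ⟶  IIM  (L2)  txn=∅  M[L2]=30
step 7: P2: load  L2  ⟶  IIM  (L2)  txn=∅  M[L2]=30
step 8: P0: load  L1  ⟶  SII  (L1)  txn=BusRd  M[L1]=20
step 9: P0: store L2 := 13  ⟶  MII  (L2)  txn=BusRdX+Flush  M[L2]=19
step 10: P0: load  L1  ⟶  SII  (L1)  txn=∅  M[L1]=20
step 11: P0: load  L2  ⟶  MII  (L2)  txn=∅  M[L2]=19
step 12: P2: load  L2  ⟶  SIS  (L2)  txn=BusRd+Flush  M[L2]=13
step 13: P2: store L2 := 28  ⟶  IIM  (L2)  txn=BusRdX  M[L2]=13
step 14: P0: load  L6  ⟶  SII  (L6)  txn=BusRd  M[L6]=70
step 15: P1: store L2 := 34  ⟶  IMI  (L2)  txn=BusRdX+Flush  M[L2]=28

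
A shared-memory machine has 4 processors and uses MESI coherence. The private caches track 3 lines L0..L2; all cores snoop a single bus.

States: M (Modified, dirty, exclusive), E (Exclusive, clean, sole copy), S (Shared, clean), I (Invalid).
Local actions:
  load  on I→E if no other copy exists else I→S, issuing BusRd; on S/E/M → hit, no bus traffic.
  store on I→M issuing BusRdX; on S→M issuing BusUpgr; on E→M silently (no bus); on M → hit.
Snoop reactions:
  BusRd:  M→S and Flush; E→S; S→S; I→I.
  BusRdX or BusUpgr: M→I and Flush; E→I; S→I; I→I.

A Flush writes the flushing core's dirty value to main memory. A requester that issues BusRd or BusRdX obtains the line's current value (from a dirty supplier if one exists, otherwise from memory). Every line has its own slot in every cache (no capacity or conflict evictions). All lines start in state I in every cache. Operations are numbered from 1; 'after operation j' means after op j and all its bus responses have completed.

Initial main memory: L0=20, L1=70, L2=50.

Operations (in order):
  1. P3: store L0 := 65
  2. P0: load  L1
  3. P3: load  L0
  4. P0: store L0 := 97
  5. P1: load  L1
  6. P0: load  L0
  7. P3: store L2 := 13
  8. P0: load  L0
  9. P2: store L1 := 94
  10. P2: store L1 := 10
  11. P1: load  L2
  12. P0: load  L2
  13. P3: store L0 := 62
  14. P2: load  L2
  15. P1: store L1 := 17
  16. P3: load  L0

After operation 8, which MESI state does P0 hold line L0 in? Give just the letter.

1. P3: store L0 := 65  bus=[BusRdX]  L0: P0=I P1=I P2=I P3=M  mem[L0]=20
2. P0: load  L1  bus=[BusRd]  L1: P0=E P1=I P2=I P3=I  mem[L1]=70
3. P3: load  L0  bus=[-]  L0: P0=I P1=I P2=I P3=M  mem[L0]=20
4. P0: store L0 := 97  bus=[BusRdX,Flush]  L0: P0=M P1=I P2=I P3=I  mem[L0]=65
5. P1: load  L1  bus=[BusRd]  L1: P0=S P1=S P2=I P3=I  mem[L1]=70
6. P0: load  L0  bus=[-]  L0: P0=M P1=I P2=I P3=I  mem[L0]=65
7. P3: store L2 := 13  bus=[BusRdX]  L2: P0=I P1=I P2=I P3=M  mem[L2]=50
8. P0: load  L0  bus=[-]  L0: P0=M P1=I P2=I P3=I  mem[L0]=65
9. P2: store L1 := 94  bus=[BusRdX]  L1: P0=I P1=I P2=M P3=I  mem[L1]=70
10. P2: store L1 := 10  bus=[-]  L1: P0=I P1=I P2=M P3=I  mem[L1]=70
11. P1: load  L2  bus=[BusRd,Flush]  L2: P0=I P1=S P2=I P3=S  mem[L2]=13
12. P0: load  L2  bus=[BusRd]  L2: P0=S P1=S P2=I P3=S  mem[L2]=13
13. P3: store L0 := 62  bus=[BusRdX,Flush]  L0: P0=I P1=I P2=I P3=M  mem[L0]=97
14. P2: load  L2  bus=[BusRd]  L2: P0=S P1=S P2=S P3=S  mem[L2]=13
15. P1: store L1 := 17  bus=[BusRdX,Flush]  L1: P0=I P1=M P2=I P3=I  mem[L1]=10
16. P3: load  L0  bus=[-]  L0: P0=I P1=I P2=I P3=M  mem[L0]=97

state = M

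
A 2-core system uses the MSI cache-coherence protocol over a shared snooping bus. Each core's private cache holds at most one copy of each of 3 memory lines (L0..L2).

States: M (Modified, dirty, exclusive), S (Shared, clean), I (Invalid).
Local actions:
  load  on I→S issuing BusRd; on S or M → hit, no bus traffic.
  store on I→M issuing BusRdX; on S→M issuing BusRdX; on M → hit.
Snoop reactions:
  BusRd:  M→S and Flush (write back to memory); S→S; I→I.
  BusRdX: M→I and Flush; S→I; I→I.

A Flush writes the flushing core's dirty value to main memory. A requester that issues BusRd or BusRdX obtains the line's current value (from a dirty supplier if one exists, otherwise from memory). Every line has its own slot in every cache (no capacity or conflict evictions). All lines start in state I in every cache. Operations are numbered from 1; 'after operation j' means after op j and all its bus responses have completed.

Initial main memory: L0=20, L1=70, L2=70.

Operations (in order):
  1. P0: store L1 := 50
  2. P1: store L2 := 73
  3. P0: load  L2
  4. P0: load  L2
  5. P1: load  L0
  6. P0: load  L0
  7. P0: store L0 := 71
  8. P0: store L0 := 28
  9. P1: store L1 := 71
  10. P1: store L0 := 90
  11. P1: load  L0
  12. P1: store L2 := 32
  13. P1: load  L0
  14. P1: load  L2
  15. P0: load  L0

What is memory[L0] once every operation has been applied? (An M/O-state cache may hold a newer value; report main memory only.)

memory[L0] = 90

[1] P0: store L1 := 50 | P0:M(50), P1:I | bus: BusRdX
[2] P1: store L2 := 73 | P0:I, P1:M(73) | bus: BusRdX
[3] P0: load  L2 | P0:S(73), P1:S(73) | bus: BusRd,Flush
[4] P0: load  L2 | P0:S(73), P1:S(73) | bus: none
[5] P1: load  L0 | P0:I, P1:S(20) | bus: BusRd
[6] P0: load  L0 | P0:S(20), P1:S(20) | bus: BusRd
[7] P0: store L0 := 71 | P0:M(71), P1:I | bus: BusRdX
[8] P0: store L0 := 28 | P0:M(28), P1:I | bus: none
[9] P1: store L1 := 71 | P0:I, P1:M(71) | bus: BusRdX,Flush
[10] P1: store L0 := 90 | P0:I, P1:M(90) | bus: BusRdX,Flush
[11] P1: load  L0 | P0:I, P1:M(90) | bus: none
[12] P1: store L2 := 32 | P0:I, P1:M(32) | bus: BusRdX
[13] P1: load  L0 | P0:I, P1:M(90) | bus: none
[14] P1: load  L2 | P0:I, P1:M(32) | bus: none
[15] P0: load  L0 | P0:S(90), P1:S(90) | bus: BusRd,Flush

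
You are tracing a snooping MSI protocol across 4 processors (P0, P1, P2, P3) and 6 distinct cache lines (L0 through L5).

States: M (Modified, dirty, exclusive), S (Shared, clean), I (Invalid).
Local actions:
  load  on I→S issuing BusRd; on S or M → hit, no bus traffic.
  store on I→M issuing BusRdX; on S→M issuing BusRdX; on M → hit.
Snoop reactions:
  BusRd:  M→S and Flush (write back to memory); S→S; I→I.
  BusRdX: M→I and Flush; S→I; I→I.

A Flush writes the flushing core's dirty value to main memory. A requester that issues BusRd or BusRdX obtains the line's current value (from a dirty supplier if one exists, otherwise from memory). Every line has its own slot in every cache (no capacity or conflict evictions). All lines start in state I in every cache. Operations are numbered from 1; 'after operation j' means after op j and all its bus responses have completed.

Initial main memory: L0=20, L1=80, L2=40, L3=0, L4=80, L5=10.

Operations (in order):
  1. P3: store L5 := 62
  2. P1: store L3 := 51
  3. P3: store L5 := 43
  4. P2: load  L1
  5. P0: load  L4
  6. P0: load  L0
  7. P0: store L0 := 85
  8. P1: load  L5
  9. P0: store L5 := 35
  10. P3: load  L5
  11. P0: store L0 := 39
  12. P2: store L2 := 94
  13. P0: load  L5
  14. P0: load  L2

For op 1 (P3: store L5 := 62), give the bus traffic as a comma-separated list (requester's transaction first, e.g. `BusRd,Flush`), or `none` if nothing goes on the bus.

1. P3: store L5 := 62  bus=[BusRdX]  L5: P0=I P1=I P2=I P3=M  mem[L5]=10
2. P1: store L3 := 51  bus=[BusRdX]  L3: P0=I P1=M P2=I P3=I  mem[L3]=0
3. P3: store L5 := 43  bus=[-]  L5: P0=I P1=I P2=I P3=M  mem[L5]=10
4. P2: load  L1  bus=[BusRd]  L1: P0=I P1=I P2=S P3=I  mem[L1]=80
5. P0: load  L4  bus=[BusRd]  L4: P0=S P1=I P2=I P3=I  mem[L4]=80
6. P0: load  L0  bus=[BusRd]  L0: P0=S P1=I P2=I P3=I  mem[L0]=20
7. P0: store L0 := 85  bus=[BusRdX]  L0: P0=M P1=I P2=I P3=I  mem[L0]=20
8. P1: load  L5  bus=[BusRd,Flush]  L5: P0=I P1=S P2=I P3=S  mem[L5]=43
9. P0: store L5 := 35  bus=[BusRdX]  L5: P0=M P1=I P2=I P3=I  mem[L5]=43
10. P3: load  L5  bus=[BusRd,Flush]  L5: P0=S P1=I P2=I P3=S  mem[L5]=35
11. P0: store L0 := 39  bus=[-]  L0: P0=M P1=I P2=I P3=I  mem[L0]=20
12. P2: store L2 := 94  bus=[BusRdX]  L2: P0=I P1=I P2=M P3=I  mem[L2]=40
13. P0: load  L5  bus=[-]  L5: P0=S P1=I P2=I P3=S  mem[L5]=35
14. P0: load  L2  bus=[BusRd,Flush]  L2: P0=S P1=I P2=S P3=I  mem[L2]=94

bus = BusRdX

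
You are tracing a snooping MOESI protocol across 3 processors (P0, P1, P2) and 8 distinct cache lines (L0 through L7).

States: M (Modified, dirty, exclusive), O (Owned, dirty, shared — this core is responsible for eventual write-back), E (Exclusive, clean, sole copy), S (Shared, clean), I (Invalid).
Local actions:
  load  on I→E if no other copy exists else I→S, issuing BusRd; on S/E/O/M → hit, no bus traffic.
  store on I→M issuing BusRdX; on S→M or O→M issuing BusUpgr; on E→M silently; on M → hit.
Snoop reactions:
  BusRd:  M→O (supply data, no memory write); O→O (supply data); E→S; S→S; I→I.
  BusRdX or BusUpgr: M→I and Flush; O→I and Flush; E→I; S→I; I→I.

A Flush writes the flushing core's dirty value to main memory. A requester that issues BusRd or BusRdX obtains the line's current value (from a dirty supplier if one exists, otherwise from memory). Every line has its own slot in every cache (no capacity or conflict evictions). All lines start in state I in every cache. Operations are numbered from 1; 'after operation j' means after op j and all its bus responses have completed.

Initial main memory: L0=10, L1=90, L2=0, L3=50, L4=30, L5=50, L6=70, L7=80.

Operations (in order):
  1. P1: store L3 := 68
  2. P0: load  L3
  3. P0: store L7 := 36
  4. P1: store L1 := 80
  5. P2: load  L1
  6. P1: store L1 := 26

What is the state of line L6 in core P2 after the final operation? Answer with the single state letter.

1. P1: store L3 := 68  bus=[BusRdX]  L3: P0=I P1=M P2=I  mem[L3]=50
2. P0: load  L3  bus=[BusRd]  L3: P0=S P1=O P2=I  mem[L3]=50
3. P0: store L7 := 36  bus=[BusRdX]  L7: P0=M P1=I P2=I  mem[L7]=80
4. P1: store L1 := 80  bus=[BusRdX]  L1: P0=I P1=M P2=I  mem[L1]=90
5. P2: load  L1  bus=[BusRd]  L1: P0=I P1=O P2=S  mem[L1]=90
6. P1: store L1 := 26  bus=[BusUpgr]  L1: P0=I P1=M P2=I  mem[L1]=90

state = I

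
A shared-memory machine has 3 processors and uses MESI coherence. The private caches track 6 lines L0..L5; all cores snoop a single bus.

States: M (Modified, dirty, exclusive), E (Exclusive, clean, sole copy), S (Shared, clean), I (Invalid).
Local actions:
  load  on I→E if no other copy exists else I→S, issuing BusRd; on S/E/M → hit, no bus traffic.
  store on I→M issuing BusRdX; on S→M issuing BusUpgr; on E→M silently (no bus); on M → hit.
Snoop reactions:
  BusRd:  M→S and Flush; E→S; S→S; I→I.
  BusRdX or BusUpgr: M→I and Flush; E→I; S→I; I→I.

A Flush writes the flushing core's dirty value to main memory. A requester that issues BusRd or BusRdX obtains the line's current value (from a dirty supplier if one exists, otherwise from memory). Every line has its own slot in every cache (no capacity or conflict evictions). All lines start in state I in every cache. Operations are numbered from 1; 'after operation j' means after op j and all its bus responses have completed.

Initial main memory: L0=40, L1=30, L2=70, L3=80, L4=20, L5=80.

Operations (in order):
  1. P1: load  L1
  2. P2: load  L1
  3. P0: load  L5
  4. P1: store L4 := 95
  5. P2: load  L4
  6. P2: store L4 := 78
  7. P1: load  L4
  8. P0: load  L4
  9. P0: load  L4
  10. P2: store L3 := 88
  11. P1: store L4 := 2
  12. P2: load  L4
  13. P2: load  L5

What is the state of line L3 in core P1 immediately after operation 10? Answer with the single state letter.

step 1: P1: load  L1  ⟶  IEI  (L1)  txn=BusRd  M[L1]=30
step 2: P2: load  L1  ⟶  ISS  (L1)  txn=BusRd  M[L1]=30
step 3: P0: load  L5  ⟶  EII  (L5)  txn=BusRd  M[L5]=80
step 4: P1: store L4 := 95  ⟶  IMI  (L4)  txn=BusRdX  M[L4]=20
step 5: P2: load  L4  ⟶  ISS  (L4)  txn=BusRd+Flush  M[L4]=95
step 6: P2: store L4 := 78  ⟶  IIM  (L4)  txn=BusUpgr  M[L4]=95
step 7: P1: load  L4  ⟶  ISS  (L4)  txn=BusRd+Flush  M[L4]=78
step 8: P0: load  L4  ⟶  SSS  (L4)  txn=BusRd  M[L4]=78
step 9: P0: load  L4  ⟶  SSS  (L4)  txn=∅  M[L4]=78
step 10: P2: store L3 := 88  ⟶  IIM  (L3)  txn=BusRdX  M[L3]=80
step 11: P1: store L4 := 2  ⟶  IMI  (L4)  txn=BusUpgr  M[L4]=78
step 12: P2: load  L4  ⟶  ISS  (L4)  txn=BusRd+Flush  M[L4]=2
step 13: P2: load  L5  ⟶  SIS  (L5)  txn=BusRd  M[L5]=80

state = I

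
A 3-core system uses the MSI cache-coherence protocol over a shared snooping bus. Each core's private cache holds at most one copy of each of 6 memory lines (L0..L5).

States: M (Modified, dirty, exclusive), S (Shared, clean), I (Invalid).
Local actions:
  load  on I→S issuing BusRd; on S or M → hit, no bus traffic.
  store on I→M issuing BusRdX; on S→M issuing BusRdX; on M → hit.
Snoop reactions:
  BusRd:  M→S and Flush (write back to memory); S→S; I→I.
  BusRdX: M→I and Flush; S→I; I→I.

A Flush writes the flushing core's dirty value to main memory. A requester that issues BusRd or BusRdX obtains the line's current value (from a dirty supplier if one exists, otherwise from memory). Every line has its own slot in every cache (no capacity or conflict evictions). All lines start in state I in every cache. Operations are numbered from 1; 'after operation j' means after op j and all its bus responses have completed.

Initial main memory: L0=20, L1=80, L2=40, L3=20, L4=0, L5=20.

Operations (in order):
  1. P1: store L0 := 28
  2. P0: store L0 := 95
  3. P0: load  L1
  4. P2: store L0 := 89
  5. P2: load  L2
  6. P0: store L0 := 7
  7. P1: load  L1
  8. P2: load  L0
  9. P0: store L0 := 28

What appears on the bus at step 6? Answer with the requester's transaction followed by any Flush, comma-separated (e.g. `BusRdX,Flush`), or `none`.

bus = BusRdX,Flush

1. P1: store L0 := 28  bus=[BusRdX]  L0: P0=I P1=M P2=I  mem[L0]=20
2. P0: store L0 := 95  bus=[BusRdX,Flush]  L0: P0=M P1=I P2=I  mem[L0]=28
3. P0: load  L1  bus=[BusRd]  L1: P0=S P1=I P2=I  mem[L1]=80
4. P2: store L0 := 89  bus=[BusRdX,Flush]  L0: P0=I P1=I P2=M  mem[L0]=95
5. P2: load  L2  bus=[BusRd]  L2: P0=I P1=I P2=S  mem[L2]=40
6. P0: store L0 := 7  bus=[BusRdX,Flush]  L0: P0=M P1=I P2=I  mem[L0]=89
7. P1: load  L1  bus=[BusRd]  L1: P0=S P1=S P2=I  mem[L1]=80
8. P2: load  L0  bus=[BusRd,Flush]  L0: P0=S P1=I P2=S  mem[L0]=7
9. P0: store L0 := 28  bus=[BusRdX]  L0: P0=M P1=I P2=I  mem[L0]=7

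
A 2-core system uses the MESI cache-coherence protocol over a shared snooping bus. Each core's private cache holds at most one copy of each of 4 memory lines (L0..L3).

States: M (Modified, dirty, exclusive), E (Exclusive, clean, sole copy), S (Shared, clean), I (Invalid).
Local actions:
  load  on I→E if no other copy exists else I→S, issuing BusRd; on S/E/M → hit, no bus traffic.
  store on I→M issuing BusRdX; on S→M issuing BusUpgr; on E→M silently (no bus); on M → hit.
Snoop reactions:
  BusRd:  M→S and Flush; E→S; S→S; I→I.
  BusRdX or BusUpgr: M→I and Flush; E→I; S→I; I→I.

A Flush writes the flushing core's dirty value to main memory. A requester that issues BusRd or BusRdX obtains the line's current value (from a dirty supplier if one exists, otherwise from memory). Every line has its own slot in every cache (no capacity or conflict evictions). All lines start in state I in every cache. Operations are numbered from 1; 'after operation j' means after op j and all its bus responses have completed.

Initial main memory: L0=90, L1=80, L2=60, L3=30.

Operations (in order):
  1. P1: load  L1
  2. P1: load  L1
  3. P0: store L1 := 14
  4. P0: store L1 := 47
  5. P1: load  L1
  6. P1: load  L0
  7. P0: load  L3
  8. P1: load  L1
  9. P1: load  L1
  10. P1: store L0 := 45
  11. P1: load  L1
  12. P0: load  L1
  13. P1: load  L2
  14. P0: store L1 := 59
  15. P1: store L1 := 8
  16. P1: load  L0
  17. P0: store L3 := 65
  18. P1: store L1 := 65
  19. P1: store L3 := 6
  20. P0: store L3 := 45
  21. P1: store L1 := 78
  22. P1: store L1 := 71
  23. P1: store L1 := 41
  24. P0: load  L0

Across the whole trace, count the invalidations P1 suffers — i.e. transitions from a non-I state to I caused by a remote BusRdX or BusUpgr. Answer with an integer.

invalidations = 3

  op1 P1: load  L1 → I/E on L1; bus BusRd; mem=80
  op2 P1: load  L1 → I/E on L1; bus (none); mem=80
  op3 P0: store L1 := 14 → M/I on L1; bus BusRdX; mem=80
  op4 P0: store L1 := 47 → M/I on L1; bus (none); mem=80
  op5 P1: load  L1 → S/S on L1; bus BusRd Flush; mem=47
  op6 P1: load  L0 → I/E on L0; bus BusRd; mem=90
  op7 P0: load  L3 → E/I on L3; bus BusRd; mem=30
  op8 P1: load  L1 → S/S on L1; bus (none); mem=47
  op9 P1: load  L1 → S/S on L1; bus (none); mem=47
  op10 P1: store L0 := 45 → I/M on L0; bus (none); mem=90
  op11 P1: load  L1 → S/S on L1; bus (none); mem=47
  op12 P0: load  L1 → S/S on L1; bus (none); mem=47
  op13 P1: load  L2 → I/E on L2; bus BusRd; mem=60
  op14 P0: store L1 := 59 → M/I on L1; bus BusUpgr; mem=47
  op15 P1: store L1 := 8 → I/M on L1; bus BusRdX Flush; mem=59
  op16 P1: load  L0 → I/M on L0; bus (none); mem=90
  op17 P0: store L3 := 65 → M/I on L3; bus (none); mem=30
  op18 P1: store L1 := 65 → I/M on L1; bus (none); mem=59
  op19 P1: store L3 := 6 → I/M on L3; bus BusRdX Flush; mem=65
  op20 P0: store L3 := 45 → M/I on L3; bus BusRdX Flush; mem=6
  op21 P1: store L1 := 78 → I/M on L1; bus (none); mem=59
  op22 P1: store L1 := 71 → I/M on L1; bus (none); mem=59
  op23 P1: store L1 := 41 → I/M on L1; bus (none); mem=59
  op24 P0: load  L0 → S/S on L0; bus BusRd Flush; mem=45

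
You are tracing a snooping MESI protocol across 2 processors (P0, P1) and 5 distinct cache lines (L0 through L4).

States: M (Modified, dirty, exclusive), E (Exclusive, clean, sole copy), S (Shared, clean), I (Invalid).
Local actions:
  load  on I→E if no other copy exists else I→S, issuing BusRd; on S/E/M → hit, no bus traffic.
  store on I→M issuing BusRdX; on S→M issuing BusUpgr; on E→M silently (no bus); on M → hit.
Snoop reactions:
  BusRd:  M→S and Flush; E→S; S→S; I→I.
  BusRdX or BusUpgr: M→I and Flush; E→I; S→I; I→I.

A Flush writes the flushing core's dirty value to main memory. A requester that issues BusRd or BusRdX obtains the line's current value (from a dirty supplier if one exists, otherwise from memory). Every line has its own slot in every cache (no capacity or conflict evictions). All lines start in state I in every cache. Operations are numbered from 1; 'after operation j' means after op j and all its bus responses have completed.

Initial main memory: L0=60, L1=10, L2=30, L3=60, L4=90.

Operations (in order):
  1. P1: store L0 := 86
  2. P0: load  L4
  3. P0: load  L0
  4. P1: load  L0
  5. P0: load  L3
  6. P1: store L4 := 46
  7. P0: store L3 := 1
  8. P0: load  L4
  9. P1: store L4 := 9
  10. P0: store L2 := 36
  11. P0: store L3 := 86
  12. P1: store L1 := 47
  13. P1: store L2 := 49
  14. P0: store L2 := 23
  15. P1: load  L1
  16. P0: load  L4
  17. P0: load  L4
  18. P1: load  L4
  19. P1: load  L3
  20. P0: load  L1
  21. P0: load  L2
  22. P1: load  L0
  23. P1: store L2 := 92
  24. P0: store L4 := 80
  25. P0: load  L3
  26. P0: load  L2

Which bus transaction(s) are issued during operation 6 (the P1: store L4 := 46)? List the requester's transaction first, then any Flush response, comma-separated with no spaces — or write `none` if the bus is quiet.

  op1 P1: store L0 := 86 → I/M on L0; bus BusRdX; mem=60
  op2 P0: load  L4 → E/I on L4; bus BusRd; mem=90
  op3 P0: load  L0 → S/S on L0; bus BusRd Flush; mem=86
  op4 P1: load  L0 → S/S on L0; bus (none); mem=86
  op5 P0: load  L3 → E/I on L3; bus BusRd; mem=60
  op6 P1: store L4 := 46 → I/M on L4; bus BusRdX; mem=90
  op7 P0: store L3 := 1 → M/I on L3; bus (none); mem=60
  op8 P0: load  L4 → S/S on L4; bus BusRd Flush; mem=46
  op9 P1: store L4 := 9 → I/M on L4; bus BusUpgr; mem=46
  op10 P0: store L2 := 36 → M/I on L2; bus BusRdX; mem=30
  op11 P0: store L3 := 86 → M/I on L3; bus (none); mem=60
  op12 P1: store L1 := 47 → I/M on L1; bus BusRdX; mem=10
  op13 P1: store L2 := 49 → I/M on L2; bus BusRdX Flush; mem=36
  op14 P0: store L2 := 23 → M/I on L2; bus BusRdX Flush; mem=49
  op15 P1: load  L1 → I/M on L1; bus (none); mem=10
  op16 P0: load  L4 → S/S on L4; bus BusRd Flush; mem=9
  op17 P0: load  L4 → S/S on L4; bus (none); mem=9
  op18 P1: load  L4 → S/S on L4; bus (none); mem=9
  op19 P1: load  L3 → S/S on L3; bus BusRd Flush; mem=86
  op20 P0: load  L1 → S/S on L1; bus BusRd Flush; mem=47
  op21 P0: load  L2 → M/I on L2; bus (none); mem=49
  op22 P1: load  L0 → S/S on L0; bus (none); mem=86
  op23 P1: store L2 := 92 → I/M on L2; bus BusRdX Flush; mem=23
  op24 P0: store L4 := 80 → M/I on L4; bus BusUpgr; mem=9
  op25 P0: load  L3 → S/S on L3; bus (none); mem=86
  op26 P0: load  L2 → S/S on L2; bus BusRd Flush; mem=92

bus = BusRdX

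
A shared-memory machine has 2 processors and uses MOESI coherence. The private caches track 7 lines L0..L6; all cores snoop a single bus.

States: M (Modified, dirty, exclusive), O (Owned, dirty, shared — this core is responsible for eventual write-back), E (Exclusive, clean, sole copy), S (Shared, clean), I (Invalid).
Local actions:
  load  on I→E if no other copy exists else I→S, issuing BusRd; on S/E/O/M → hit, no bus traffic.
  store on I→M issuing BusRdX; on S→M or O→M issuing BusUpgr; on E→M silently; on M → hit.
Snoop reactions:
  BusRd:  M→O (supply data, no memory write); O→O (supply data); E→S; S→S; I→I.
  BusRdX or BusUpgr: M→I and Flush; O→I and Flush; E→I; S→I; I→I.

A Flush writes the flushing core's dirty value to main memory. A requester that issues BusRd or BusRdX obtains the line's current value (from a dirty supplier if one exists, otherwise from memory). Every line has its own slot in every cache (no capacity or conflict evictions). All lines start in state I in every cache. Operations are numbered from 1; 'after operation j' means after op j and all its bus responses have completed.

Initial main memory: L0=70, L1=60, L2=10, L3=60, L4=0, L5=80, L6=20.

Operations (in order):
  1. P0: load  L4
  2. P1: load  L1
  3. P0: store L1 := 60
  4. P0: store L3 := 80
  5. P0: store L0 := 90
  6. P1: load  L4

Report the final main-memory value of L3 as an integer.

memory[L3] = 60

  op1 P0: load  L4 → E/I on L4; bus BusRd; mem=0
  op2 P1: load  L1 → I/E on L1; bus BusRd; mem=60
  op3 P0: store L1 := 60 → M/I on L1; bus BusRdX; mem=60
  op4 P0: store L3 := 80 → M/I on L3; bus BusRdX; mem=60
  op5 P0: store L0 := 90 → M/I on L0; bus BusRdX; mem=70
  op6 P1: load  L4 → S/S on L4; bus BusRd; mem=0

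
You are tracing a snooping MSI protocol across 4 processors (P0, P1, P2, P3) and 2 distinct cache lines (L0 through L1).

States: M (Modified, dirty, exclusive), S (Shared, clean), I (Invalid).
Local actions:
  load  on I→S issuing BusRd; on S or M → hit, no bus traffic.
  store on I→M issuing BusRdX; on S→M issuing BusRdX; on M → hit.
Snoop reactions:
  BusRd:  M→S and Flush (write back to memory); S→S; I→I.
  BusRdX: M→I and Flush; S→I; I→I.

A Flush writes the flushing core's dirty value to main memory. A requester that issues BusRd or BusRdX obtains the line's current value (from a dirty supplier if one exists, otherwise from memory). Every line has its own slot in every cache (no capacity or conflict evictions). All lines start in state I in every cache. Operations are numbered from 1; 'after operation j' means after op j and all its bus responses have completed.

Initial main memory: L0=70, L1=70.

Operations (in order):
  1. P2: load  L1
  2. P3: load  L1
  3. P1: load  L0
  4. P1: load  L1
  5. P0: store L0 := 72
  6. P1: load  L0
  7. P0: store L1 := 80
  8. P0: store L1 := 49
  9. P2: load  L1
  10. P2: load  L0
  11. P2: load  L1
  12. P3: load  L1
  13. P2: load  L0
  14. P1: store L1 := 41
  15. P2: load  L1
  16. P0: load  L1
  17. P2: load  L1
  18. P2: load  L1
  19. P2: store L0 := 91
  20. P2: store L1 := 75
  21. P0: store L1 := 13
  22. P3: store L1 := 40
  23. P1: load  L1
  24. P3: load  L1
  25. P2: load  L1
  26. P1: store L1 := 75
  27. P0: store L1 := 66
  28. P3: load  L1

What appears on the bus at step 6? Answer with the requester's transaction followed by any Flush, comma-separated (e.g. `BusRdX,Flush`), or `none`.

bus = BusRd,Flush

[1] P2: load  L1 | P0:I, P1:I, P2:S(70), P3:I | bus: BusRd
[2] P3: load  L1 | P0:I, P1:I, P2:S(70), P3:S(70) | bus: BusRd
[3] P1: load  L0 | P0:I, P1:S(70), P2:I, P3:I | bus: BusRd
[4] P1: load  L1 | P0:I, P1:S(70), P2:S(70), P3:S(70) | bus: BusRd
[5] P0: store L0 := 72 | P0:M(72), P1:I, P2:I, P3:I | bus: BusRdX
[6] P1: load  L0 | P0:S(72), P1:S(72), P2:I, P3:I | bus: BusRd,Flush
[7] P0: store L1 := 80 | P0:M(80), P1:I, P2:I, P3:I | bus: BusRdX
[8] P0: store L1 := 49 | P0:M(49), P1:I, P2:I, P3:I | bus: none
[9] P2: load  L1 | P0:S(49), P1:I, P2:S(49), P3:I | bus: BusRd,Flush
[10] P2: load  L0 | P0:S(72), P1:S(72), P2:S(72), P3:I | bus: BusRd
[11] P2: load  L1 | P0:S(49), P1:I, P2:S(49), P3:I | bus: none
[12] P3: load  L1 | P0:S(49), P1:I, P2:S(49), P3:S(49) | bus: BusRd
[13] P2: load  L0 | P0:S(72), P1:S(72), P2:S(72), P3:I | bus: none
[14] P1: store L1 := 41 | P0:I, P1:M(41), P2:I, P3:I | bus: BusRdX
[15] P2: load  L1 | P0:I, P1:S(41), P2:S(41), P3:I | bus: BusRd,Flush
[16] P0: load  L1 | P0:S(41), P1:S(41), P2:S(41), P3:I | bus: BusRd
[17] P2: load  L1 | P0:S(41), P1:S(41), P2:S(41), P3:I | bus: none
[18] P2: load  L1 | P0:S(41), P1:S(41), P2:S(41), P3:I | bus: none
[19] P2: store L0 := 91 | P0:I, P1:I, P2:M(91), P3:I | bus: BusRdX
[20] P2: store L1 := 75 | P0:I, P1:I, P2:M(75), P3:I | bus: BusRdX
[21] P0: store L1 := 13 | P0:M(13), P1:I, P2:I, P3:I | bus: BusRdX,Flush
[22] P3: store L1 := 40 | P0:I, P1:I, P2:I, P3:M(40) | bus: BusRdX,Flush
[23] P1: load  L1 | P0:I, P1:S(40), P2:I, P3:S(40) | bus: BusRd,Flush
[24] P3: load  L1 | P0:I, P1:S(40), P2:I, P3:S(40) | bus: none
[25] P2: load  L1 | P0:I, P1:S(40), P2:S(40), P3:S(40) | bus: BusRd
[26] P1: store L1 := 75 | P0:I, P1:M(75), P2:I, P3:I | bus: BusRdX
[27] P0: store L1 := 66 | P0:M(66), P1:I, P2:I, P3:I | bus: BusRdX,Flush
[28] P3: load  L1 | P0:S(66), P1:I, P2:I, P3:S(66) | bus: BusRd,Flush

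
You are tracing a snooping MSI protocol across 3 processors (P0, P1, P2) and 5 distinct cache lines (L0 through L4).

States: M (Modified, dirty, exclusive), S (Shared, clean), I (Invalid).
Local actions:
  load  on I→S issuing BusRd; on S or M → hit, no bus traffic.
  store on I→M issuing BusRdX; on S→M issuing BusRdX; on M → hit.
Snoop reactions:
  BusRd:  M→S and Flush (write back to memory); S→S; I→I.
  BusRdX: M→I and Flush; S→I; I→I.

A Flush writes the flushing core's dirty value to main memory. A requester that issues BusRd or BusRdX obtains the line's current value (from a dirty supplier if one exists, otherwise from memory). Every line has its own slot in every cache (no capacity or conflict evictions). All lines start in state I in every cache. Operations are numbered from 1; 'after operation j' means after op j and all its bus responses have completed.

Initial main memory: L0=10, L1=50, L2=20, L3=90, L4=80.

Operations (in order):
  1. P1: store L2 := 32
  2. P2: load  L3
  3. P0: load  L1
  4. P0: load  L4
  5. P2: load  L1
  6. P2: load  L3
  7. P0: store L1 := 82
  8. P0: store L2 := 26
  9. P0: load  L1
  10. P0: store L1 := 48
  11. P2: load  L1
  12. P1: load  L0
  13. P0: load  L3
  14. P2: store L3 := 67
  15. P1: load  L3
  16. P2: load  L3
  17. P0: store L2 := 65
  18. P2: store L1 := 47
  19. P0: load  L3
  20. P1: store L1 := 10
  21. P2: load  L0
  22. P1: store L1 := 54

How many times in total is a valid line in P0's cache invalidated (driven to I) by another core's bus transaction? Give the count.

[1] P1: store L2 := 32 | P0:I, P1:M(32), P2:I | bus: BusRdX
[2] P2: load  L3 | P0:I, P1:I, P2:S(90) | bus: BusRd
[3] P0: load  L1 | P0:S(50), P1:I, P2:I | bus: BusRd
[4] P0: load  L4 | P0:S(80), P1:I, P2:I | bus: BusRd
[5] P2: load  L1 | P0:S(50), P1:I, P2:S(50) | bus: BusRd
[6] P2: load  L3 | P0:I, P1:I, P2:S(90) | bus: none
[7] P0: store L1 := 82 | P0:M(82), P1:I, P2:I | bus: BusRdX
[8] P0: store L2 := 26 | P0:M(26), P1:I, P2:I | bus: BusRdX,Flush
[9] P0: load  L1 | P0:M(82), P1:I, P2:I | bus: none
[10] P0: store L1 := 48 | P0:M(48), P1:I, P2:I | bus: none
[11] P2: load  L1 | P0:S(48), P1:I, P2:S(48) | bus: BusRd,Flush
[12] P1: load  L0 | P0:I, P1:S(10), P2:I | bus: BusRd
[13] P0: load  L3 | P0:S(90), P1:I, P2:S(90) | bus: BusRd
[14] P2: store L3 := 67 | P0:I, P1:I, P2:M(67) | bus: BusRdX
[15] P1: load  L3 | P0:I, P1:S(67), P2:S(67) | bus: BusRd,Flush
[16] P2: load  L3 | P0:I, P1:S(67), P2:S(67) | bus: none
[17] P0: store L2 := 65 | P0:M(65), P1:I, P2:I | bus: none
[18] P2: store L1 := 47 | P0:I, P1:I, P2:M(47) | bus: BusRdX
[19] P0: load  L3 | P0:S(67), P1:S(67), P2:S(67) | bus: BusRd
[20] P1: store L1 := 10 | P0:I, P1:M(10), P2:I | bus: BusRdX,Flush
[21] P2: load  L0 | P0:I, P1:S(10), P2:S(10) | bus: BusRd
[22] P1: store L1 := 54 | P0:I, P1:M(54), P2:I | bus: none

invalidations = 2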